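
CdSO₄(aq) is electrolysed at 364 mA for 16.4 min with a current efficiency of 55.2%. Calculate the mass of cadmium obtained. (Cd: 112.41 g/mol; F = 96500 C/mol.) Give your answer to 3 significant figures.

0.115 g

Q = 0.364 × 984 = 358.2 C
n(e⁻) = 358.2 / 96500 = 0.003712 mol
Cd²⁺ + 2e⁻ → Cd, so theoretical m(Cd) = 0.001856 × 112.41 = 0.2086 g
Actual mass = 55.2% × 0.2086 = 0.115 g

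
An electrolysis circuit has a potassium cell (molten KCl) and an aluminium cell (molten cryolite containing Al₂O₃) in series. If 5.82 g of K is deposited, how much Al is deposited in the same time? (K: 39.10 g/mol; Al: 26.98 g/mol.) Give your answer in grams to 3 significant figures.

n(K) = 5.82 / 39.10 = 0.1488 mol
K⁺ + e⁻ → K, so n(e⁻) = 0.1488 mol
Same current for the same time ⇒ same n(e⁻) = 0.1488 mol in both cells.
Al³⁺ + 3e⁻ → Al, so n(Al) = 0.1488 / 3 = 0.04960 mol
m(Al) = 0.04960 × 26.98 = 1.34 g

1.34 g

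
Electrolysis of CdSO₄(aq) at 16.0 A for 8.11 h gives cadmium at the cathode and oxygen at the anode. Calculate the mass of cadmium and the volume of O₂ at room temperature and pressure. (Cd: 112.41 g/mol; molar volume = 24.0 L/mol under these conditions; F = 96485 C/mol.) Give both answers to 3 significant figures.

272 g Cd; 29.0 L O₂

Q = 16.0 × 29196 = 4.671×10^5 C; n(e⁻) = 4.671×10^5 / 96485 = 4.841 mol
Cathode: Cd²⁺ + 2e⁻ → Cd → n(Cd) = 4.841/2 = 2.421 mol → 272 g
Anode: 2H₂O → O₂ + 4H⁺ + 4e⁻ → n(O₂) = 4.841/4 = 1.210 mol → 29.0 L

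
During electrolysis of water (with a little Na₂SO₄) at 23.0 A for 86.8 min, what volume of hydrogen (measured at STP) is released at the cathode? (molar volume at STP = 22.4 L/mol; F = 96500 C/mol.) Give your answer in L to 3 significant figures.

13.9 L

Q = 23.0 A × 5208 s = 1.198×10^5 C
n(e⁻) = Q/F = 1.198×10^5/96500 = 1.241 mol
2H⁺ + 2e⁻ → H₂, so n(H₂) = 1.241 / 2 = 0.6205 mol
V = 0.6205 × 22.4 = 13.90 L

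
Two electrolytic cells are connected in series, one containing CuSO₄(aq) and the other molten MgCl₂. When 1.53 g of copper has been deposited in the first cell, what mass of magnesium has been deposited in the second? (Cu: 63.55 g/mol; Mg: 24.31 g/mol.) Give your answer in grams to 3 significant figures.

0.585 g

n(Cu) = 1.53 / 63.55 = 0.02408 mol
Cu²⁺ + 2e⁻ → Cu, so n(e⁻) = 2 × 0.02408 = 0.04816 mol
Since the cells are in series, n(e⁻) in the Mg cell is also 0.04816 mol.
Mg²⁺ + 2e⁻ → Mg, so n(Mg) = 0.04816 / 2 = 0.02408 mol
m(Mg) = 0.02408 × 24.31 = 0.585 g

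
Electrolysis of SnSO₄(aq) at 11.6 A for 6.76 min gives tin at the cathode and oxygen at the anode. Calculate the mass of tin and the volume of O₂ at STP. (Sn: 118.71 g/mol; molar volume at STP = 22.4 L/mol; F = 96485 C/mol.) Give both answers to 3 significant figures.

2.89 g Sn; 0.273 L O₂

Q = 11.6 × 405.6 = 4705 C; n(e⁻) = 4705 / 96485 = 0.04876 mol
Cathode: Sn²⁺ + 2e⁻ → Sn → n(Sn) = 0.04876/2 = 0.02438 mol → 2.89 g
Anode: 2H₂O → O₂ + 4H⁺ + 4e⁻ → n(O₂) = 0.04876/4 = 0.01219 mol → 0.273 L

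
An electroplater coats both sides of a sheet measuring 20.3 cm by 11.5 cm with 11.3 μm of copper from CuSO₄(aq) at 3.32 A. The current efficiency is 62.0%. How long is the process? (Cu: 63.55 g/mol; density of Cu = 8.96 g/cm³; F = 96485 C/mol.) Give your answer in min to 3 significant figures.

116 min

Plated area = 2 × 20.3 × 11.5 = 466.9 cm²
Volume = 466.9 × 11.3×10⁻⁴ cm = 0.5276 cm³
m(Cu) = 0.5276 × 8.96 = 4.727 g
n(Cu) = 4.727 / 63.55 = 0.07438 mol; n(e⁻) = 2 × 0.07438 = 0.1488 mol
Q = 0.1488 × 96485 / 0.620 = 23160 C
t = 23160 / 3.32 = 6976 s = 116 min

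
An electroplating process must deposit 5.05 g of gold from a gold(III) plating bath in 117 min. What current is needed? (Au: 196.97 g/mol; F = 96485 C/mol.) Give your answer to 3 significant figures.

n(Au) = 5.05 / 196.97 = 0.02564 mol
Au³⁺ + 3e⁻ → Au, so n(e⁻) = 3 × 0.02564 = 0.07692 mol
Q = 0.07692 × 96485 = 7422 C
I = Q / t = 7422 / 7020 s = 1.06 A

1.06 A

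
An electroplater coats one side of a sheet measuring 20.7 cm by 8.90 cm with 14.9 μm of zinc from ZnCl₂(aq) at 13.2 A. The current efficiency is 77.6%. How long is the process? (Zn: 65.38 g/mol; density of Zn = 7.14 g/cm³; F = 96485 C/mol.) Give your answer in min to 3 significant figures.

Plated area = 20.7 × 8.90 = 184.2 cm²
Volume = 184.2 × 14.9×10⁻⁴ cm = 0.2745 cm³
m(Zn) = 0.2745 × 7.14 = 1.960 g
n(Zn) = 1.960 / 65.38 = 0.02998 mol; n(e⁻) = 2 × 0.02998 = 0.05996 mol
Q = 0.05996 × 96485 / 0.776 = 7455 C
t = 7455 / 13.2 = 564.8 s = 9.41 min

9.41 min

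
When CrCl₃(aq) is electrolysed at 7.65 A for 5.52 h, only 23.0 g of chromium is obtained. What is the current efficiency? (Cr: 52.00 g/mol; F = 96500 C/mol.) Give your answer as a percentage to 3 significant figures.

84.2%

Q = 7.65 × 19872 = 1.520×10^5 C
n(e⁻) = 1.520×10^5 / 96500 = 1.575 mol
Cr³⁺ + 3e⁻ → Cr, so theoretical n(Cr) = 0.5250 mol → 27.30 g
Efficiency = 23.0 / 27.30 = 0.8425 = 84.2%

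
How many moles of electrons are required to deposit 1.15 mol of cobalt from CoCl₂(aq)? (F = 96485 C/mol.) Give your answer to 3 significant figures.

Co²⁺ + 2e⁻ → Co, so n(e⁻) = 2 × 1.15 = 2.300 mol

2.30 mol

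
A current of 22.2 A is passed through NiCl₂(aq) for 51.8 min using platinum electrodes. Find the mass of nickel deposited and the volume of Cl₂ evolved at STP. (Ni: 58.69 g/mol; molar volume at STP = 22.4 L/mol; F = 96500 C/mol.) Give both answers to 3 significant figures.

21.0 g Ni; 8.01 L Cl₂

Q = 22.2 × 3108 = 69000 C; n(e⁻) = 69000 / 96500 = 0.7150 mol
Cathode: Ni²⁺ + 2e⁻ → Ni → n(Ni) = 0.7150/2 = 0.3575 mol → 21.0 g
Anode: 2Cl⁻ → Cl₂ + 2e⁻ → n(Cl₂) = 0.7150/2 = 0.3575 mol → 8.01 L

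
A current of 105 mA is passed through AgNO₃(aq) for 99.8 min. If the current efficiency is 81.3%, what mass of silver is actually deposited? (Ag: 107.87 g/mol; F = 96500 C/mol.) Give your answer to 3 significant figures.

Q = 0.105 × 5988 = 628.7 C
n(e⁻) = 628.7 / 96500 = 0.006515 mol
Ag⁺ + e⁻ → Ag, so theoretical m(Ag) = 0.006515 × 107.87 = 0.7028 g
Actual mass = 81.3% × 0.7028 = 0.571 g

0.571 g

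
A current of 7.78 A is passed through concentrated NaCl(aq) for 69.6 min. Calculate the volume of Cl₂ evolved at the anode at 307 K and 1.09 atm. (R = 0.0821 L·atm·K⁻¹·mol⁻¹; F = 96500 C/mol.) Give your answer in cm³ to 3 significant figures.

3890 cm³

Charge passed = 7.78 × 4176 = 32490 C
n(e⁻) = Q/F = 32490/96500 = 0.3367 mol
2Cl⁻ → Cl₂ + 2e⁻, so n(Cl₂) = 0.3367 / 2 = 0.1684 mol
V = nRT/P = 0.1684 × 0.0821 × 307 / 1.09 = 3.894 L
= 3890 cm³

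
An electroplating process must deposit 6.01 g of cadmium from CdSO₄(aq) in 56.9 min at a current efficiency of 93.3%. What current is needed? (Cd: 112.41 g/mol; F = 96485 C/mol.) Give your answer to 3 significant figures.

n(Cd) = 6.01 / 112.41 = 0.05346 mol
Cd²⁺ + 2e⁻ → Cd, so n(e⁻) = 2 × 0.05346 = 0.1069 mol
Q = 0.1069 × 96485 / 0.933 = 11050 C
I = Q / t = 11050 / 3414 s = 3.24 A

3.24 A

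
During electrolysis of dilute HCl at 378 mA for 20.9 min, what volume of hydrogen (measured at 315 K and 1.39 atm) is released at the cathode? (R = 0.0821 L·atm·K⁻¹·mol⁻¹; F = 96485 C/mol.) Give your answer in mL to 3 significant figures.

Q = 0.378 A × 1254 s = 474.0 C
Moles of electrons = 474.0 / 96485 = 0.004913 mol
2H⁺ + 2e⁻ → H₂, so n(H₂) = 0.004913 / 2 = 0.002457 mol
V = nRT/P = 0.002457 × 0.0821 × 315 / 1.39 = 0.04571 L
= 45.7 mL

45.7 mL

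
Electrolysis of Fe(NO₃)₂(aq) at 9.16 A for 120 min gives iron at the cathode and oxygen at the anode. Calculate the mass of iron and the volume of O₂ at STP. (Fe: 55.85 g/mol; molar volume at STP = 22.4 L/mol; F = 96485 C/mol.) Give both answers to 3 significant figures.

19.1 g Fe; 3.83 L O₂

Q = 9.16 × 7200 = 65950 C; n(e⁻) = 65950 / 96485 = 0.6835 mol
Cathode: Fe²⁺ + 2e⁻ → Fe → n(Fe) = 0.6835/2 = 0.3418 mol → 19.1 g
Anode: 2H₂O → O₂ + 4H⁺ + 4e⁻ → n(O₂) = 0.6835/4 = 0.1709 mol → 3.83 L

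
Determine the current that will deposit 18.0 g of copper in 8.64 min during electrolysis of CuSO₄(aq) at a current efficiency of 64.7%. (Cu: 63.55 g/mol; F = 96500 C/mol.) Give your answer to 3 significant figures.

163 A

n(Cu) = 18.0 / 63.55 = 0.2832 mol
Cu²⁺ + 2e⁻ → Cu, so n(e⁻) = 2 × 0.2832 = 0.5664 mol
Q = 0.5664 × 96500 / 0.647 = 84480 C
I = Q / t = 84480 / 518.4 s = 163 A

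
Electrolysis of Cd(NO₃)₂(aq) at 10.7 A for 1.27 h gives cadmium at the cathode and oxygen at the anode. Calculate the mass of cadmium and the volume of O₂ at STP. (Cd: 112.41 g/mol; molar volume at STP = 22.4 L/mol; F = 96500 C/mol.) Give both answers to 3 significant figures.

28.5 g Cd; 2.84 L O₂

Q = 10.7 × 4572 = 48920 C; n(e⁻) = 48920 / 96500 = 0.5069 mol
Cathode: Cd²⁺ + 2e⁻ → Cd → n(Cd) = 0.5069/2 = 0.2535 mol → 28.5 g
Anode: 2H₂O → O₂ + 4H⁺ + 4e⁻ → n(O₂) = 0.5069/4 = 0.1267 mol → 2.84 L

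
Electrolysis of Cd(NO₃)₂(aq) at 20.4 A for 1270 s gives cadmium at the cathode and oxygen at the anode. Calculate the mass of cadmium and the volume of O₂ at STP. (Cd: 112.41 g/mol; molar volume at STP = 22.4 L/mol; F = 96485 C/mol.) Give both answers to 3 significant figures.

Q = 20.4 × 1270 = 25910 C; n(e⁻) = 25910 / 96485 = 0.2685 mol
Cathode: Cd²⁺ + 2e⁻ → Cd → n(Cd) = 0.2685/2 = 0.1343 mol → 15.1 g
Anode: 2H₂O → O₂ + 4H⁺ + 4e⁻ → n(O₂) = 0.2685/4 = 0.06713 mol → 1.50 L

15.1 g Cd; 1.50 L O₂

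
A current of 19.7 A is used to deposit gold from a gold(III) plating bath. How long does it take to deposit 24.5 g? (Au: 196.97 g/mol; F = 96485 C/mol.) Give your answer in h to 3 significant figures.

0.508 h

n(Au) = 24.5 / 196.97 = 0.1244 mol
Au³⁺ + 3e⁻ → Au, so n(e⁻) = 3 × 0.1244 = 0.3732 mol
Q = 0.3732 × 96485 = 36010 C
t = Q / I = 36010 / 19.7 = 1828 s = 0.508 h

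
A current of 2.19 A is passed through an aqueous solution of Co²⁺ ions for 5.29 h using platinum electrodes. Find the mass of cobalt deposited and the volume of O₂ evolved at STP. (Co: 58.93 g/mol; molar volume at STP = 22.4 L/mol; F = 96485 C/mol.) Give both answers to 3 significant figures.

12.7 g Co; 2.42 L O₂

Q = 2.19 × 19044 = 41710 C; n(e⁻) = 41710 / 96485 = 0.4323 mol
Cathode: Co²⁺ + 2e⁻ → Co → n(Co) = 0.4323/2 = 0.2162 mol → 12.7 g
Anode: 2H₂O → O₂ + 4H⁺ + 4e⁻ → n(O₂) = 0.4323/4 = 0.1081 mol → 2.42 L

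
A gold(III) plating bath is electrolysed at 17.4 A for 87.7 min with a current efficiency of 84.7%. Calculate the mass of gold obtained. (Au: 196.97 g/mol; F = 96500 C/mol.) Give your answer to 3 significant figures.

Q = 17.4 × 5262 = 91560 C
n(e⁻) = 91560 / 96500 = 0.9488 mol
Au³⁺ + 3e⁻ → Au, so theoretical m(Au) = 0.3163 × 196.97 = 62.30 g
Actual mass = 84.7% × 62.30 = 52.8 g

52.8 g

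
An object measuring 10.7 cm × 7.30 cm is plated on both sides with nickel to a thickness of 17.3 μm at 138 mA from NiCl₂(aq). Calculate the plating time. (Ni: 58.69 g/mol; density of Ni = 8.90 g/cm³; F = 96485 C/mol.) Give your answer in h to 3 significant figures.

15.9 h

Plated area = 2 × 10.7 × 7.30 = 156.2 cm²
Volume = 156.2 × 17.3×10⁻⁴ cm = 0.2702 cm³
m(Ni) = 0.2702 × 8.90 = 2.405 g
n(Ni) = 2.405 / 58.69 = 0.04098 mol; n(e⁻) = 2 × 0.04098 = 0.08196 mol
Q = 0.08196 × 96485 = 7908 C
t = 7908 / 0.138 = 57300 s = 15.9 h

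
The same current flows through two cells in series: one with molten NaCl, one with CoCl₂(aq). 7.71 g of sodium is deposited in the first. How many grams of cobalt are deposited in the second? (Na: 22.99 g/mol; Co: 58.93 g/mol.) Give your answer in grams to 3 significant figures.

9.88 g

n(Na) = 7.71 / 22.99 = 0.3354 mol
Na⁺ + e⁻ → Na, so n(e⁻) = 0.3354 mol
Same current for the same time ⇒ same n(e⁻) = 0.3354 mol in both cells.
Co²⁺ + 2e⁻ → Co, so n(Co) = 0.3354 / 2 = 0.1677 mol
m(Co) = 0.1677 × 58.93 = 9.88 g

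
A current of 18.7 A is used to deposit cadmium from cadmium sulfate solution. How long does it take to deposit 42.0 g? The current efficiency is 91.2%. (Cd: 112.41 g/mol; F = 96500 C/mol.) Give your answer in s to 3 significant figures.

n(Cd) = 42.0 / 112.41 = 0.3736 mol
Cd²⁺ + 2e⁻ → Cd, so n(e⁻) = 2 × 0.3736 = 0.7472 mol
Q = 0.7472 × 96500 / 0.912 = 79060 C
t = Q / I = 79060 / 18.7 = 4228 s

4230 s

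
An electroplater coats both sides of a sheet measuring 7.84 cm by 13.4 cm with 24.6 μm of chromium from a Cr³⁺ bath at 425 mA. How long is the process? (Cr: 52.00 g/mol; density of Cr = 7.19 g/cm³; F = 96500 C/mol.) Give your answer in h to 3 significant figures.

Plated area = 2 × 7.84 × 13.4 = 210.1 cm²
Volume = 210.1 × 24.6×10⁻⁴ cm = 0.5168 cm³
m(Cr) = 0.5168 × 7.19 = 3.716 g
n(Cr) = 3.716 / 52.00 = 0.07146 mol; n(e⁻) = 3 × 0.07146 = 0.2144 mol
Q = 0.2144 × 96500 = 20690 C
t = 20690 / 0.425 = 48680 s = 13.5 h

13.5 h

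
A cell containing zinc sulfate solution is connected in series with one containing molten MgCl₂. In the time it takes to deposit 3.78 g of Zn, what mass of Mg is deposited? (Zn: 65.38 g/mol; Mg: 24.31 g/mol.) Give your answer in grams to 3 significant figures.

1.41 g

n(Zn) = 3.78 / 65.38 = 0.05782 mol
Zn²⁺ + 2e⁻ → Zn, so n(e⁻) = 2 × 0.05782 = 0.1156 mol
In series, the same 0.1156 mol of electrons flows through the second cell.
Mg²⁺ + 2e⁻ → Mg, so n(Mg) = 0.1156 / 2 = 0.05780 mol
m(Mg) = 0.05780 × 24.31 = 1.41 g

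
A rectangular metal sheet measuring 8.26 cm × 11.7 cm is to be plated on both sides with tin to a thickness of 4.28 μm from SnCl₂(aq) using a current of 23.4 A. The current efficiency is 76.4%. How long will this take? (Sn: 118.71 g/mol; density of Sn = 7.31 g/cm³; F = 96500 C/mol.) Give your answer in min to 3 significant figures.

Plated area = 2 × 8.26 × 11.7 = 193.3 cm²
Volume = 193.3 × 4.28×10⁻⁴ cm = 0.08273 cm³
m(Sn) = 0.08273 × 7.31 = 0.6048 g
n(Sn) = 0.6048 / 118.71 = 0.005095 mol; n(e⁻) = 2 × 0.005095 = 0.01019 mol
Q = 0.01019 × 96500 / 0.764 = 1287 C
t = 1287 / 23.4 = 55.00 s = 0.917 min

0.917 min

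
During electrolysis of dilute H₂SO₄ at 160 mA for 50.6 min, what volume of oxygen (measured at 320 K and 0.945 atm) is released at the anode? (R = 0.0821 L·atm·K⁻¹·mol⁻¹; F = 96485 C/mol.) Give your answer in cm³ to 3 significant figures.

35.0 cm³

Q = It = 0.160 × 3036 = 485.8 C
n(e⁻) = 485.8 / 96485 = 0.005035 mol
2H₂O → O₂ + 4H⁺ + 4e⁻, so n(O₂) = 0.005035 / 4 = 0.001259 mol
V = nRT/P = 0.001259 × 0.0821 × 320 / 0.945 = 0.03500 L
= 35.0 cm³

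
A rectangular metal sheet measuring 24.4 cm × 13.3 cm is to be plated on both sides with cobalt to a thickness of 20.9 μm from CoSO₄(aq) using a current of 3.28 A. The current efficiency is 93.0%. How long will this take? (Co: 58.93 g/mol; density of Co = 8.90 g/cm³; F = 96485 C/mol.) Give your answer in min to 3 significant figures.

Plated area = 2 × 24.4 × 13.3 = 649.0 cm²
Volume = 649.0 × 20.9×10⁻⁴ cm = 1.356 cm³
m(Co) = 1.356 × 8.90 = 12.07 g
n(Co) = 12.07 / 58.93 = 0.2048 mol; n(e⁻) = 2 × 0.2048 = 0.4096 mol
Q = 0.4096 × 96485 / 0.930 = 42490 C
t = 42490 / 3.28 = 12950 s = 216 min

216 min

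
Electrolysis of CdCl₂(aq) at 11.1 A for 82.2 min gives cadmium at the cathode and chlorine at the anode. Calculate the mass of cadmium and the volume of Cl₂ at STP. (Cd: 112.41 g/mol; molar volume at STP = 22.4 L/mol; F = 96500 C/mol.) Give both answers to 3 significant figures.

31.9 g Cd; 6.35 L Cl₂

Q = 11.1 × 4932 = 54750 C; n(e⁻) = 54750 / 96500 = 0.5674 mol
Cathode: Cd²⁺ + 2e⁻ → Cd → n(Cd) = 0.5674/2 = 0.2837 mol → 31.9 g
Anode: 2Cl⁻ → Cl₂ + 2e⁻ → n(Cl₂) = 0.5674/2 = 0.2837 mol → 6.35 L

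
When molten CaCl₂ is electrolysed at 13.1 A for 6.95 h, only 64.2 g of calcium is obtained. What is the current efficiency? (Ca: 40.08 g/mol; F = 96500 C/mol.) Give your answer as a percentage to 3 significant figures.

Q = 13.1 × 25020 = 3.278×10^5 C
n(e⁻) = 3.278×10^5 / 96500 = 3.397 mol
Ca²⁺ + 2e⁻ → Ca, so theoretical n(Ca) = 1.699 mol → 68.10 g
Efficiency = 64.2 / 68.10 = 0.9427 = 94.3%

94.3%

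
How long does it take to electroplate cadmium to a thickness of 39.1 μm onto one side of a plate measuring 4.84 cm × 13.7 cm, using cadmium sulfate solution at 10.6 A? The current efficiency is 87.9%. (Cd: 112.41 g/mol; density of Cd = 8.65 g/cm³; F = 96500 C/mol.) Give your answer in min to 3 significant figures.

6.89 min

Plated area = 4.84 × 13.7 = 66.31 cm²
Volume = 66.31 × 39.1×10⁻⁴ cm = 0.2593 cm³
m(Cd) = 0.2593 × 8.65 = 2.243 g
n(Cd) = 2.243 / 112.41 = 0.01995 mol; n(e⁻) = 2 × 0.01995 = 0.03990 mol
Q = 0.03990 × 96500 / 0.879 = 4380 C
t = 4380 / 10.6 = 413.2 s = 6.89 min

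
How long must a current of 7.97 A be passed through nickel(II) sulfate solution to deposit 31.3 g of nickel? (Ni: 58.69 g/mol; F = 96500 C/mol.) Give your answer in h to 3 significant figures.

3.59 h

n(Ni) = 31.3 / 58.69 = 0.5333 mol
Ni²⁺ + 2e⁻ → Ni, so n(e⁻) = 2 × 0.5333 = 1.067 mol
Q = 1.067 × 96500 = 1.030×10^5 C
t = Q / I = 1.030×10^5 / 7.97 = 12920 s = 3.59 h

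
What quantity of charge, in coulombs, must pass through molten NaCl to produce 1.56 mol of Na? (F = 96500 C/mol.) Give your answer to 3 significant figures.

1.51×10^5 C

Na⁺ + e⁻ → Na, so n(e⁻) = 1 × 1.56 = 1.560 mol
Q = 1.560 × 96500 = 1.505×10^5 C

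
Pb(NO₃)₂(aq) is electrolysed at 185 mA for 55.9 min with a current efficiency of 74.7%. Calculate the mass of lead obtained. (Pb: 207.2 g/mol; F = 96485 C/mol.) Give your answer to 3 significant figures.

Q = 0.185 × 3354 = 620.5 C
n(e⁻) = 620.5 / 96485 = 0.006431 mol
Pb²⁺ + 2e⁻ → Pb, so theoretical m(Pb) = 0.003216 × 207.2 = 0.6664 g
Actual mass = 74.7% × 0.6664 = 0.498 g

0.498 g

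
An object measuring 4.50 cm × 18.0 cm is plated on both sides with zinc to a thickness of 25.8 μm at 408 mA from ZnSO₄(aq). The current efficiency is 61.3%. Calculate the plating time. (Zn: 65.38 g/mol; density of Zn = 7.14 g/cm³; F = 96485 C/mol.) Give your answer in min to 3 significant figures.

Plated area = 2 × 4.50 × 18.0 = 162.0 cm²
Volume = 162.0 × 25.8×10⁻⁴ cm = 0.4180 cm³
m(Zn) = 0.4180 × 7.14 = 2.985 g
n(Zn) = 2.985 / 65.38 = 0.04566 mol; n(e⁻) = 2 × 0.04566 = 0.09132 mol
Q = 0.09132 × 96485 / 0.613 = 14370 C
t = 14370 / 0.408 = 35220 s = 587 min

587 min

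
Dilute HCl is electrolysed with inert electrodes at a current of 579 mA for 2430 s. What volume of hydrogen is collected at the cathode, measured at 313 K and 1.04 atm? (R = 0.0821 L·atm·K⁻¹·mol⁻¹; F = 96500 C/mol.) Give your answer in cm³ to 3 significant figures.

180 cm³

Q = 0.579 A × 2430 s = 1407 C
Moles of electrons = 1407 / 96500 = 0.01458 mol
2H⁺ + 2e⁻ → H₂, so n(H₂) = 0.01458 / 2 = 0.007290 mol
V = nRT/P = 0.007290 × 0.0821 × 313 / 1.04 = 0.1801 L
= 180 cm³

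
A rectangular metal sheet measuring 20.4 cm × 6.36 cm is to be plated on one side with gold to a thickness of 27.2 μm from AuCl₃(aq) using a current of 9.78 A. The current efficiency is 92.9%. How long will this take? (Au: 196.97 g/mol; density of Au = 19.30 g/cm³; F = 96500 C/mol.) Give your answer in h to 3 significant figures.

0.306 h

Plated area = 20.4 × 6.36 = 129.7 cm²
Volume = 129.7 × 27.2×10⁻⁴ cm = 0.3528 cm³
m(Au) = 0.3528 × 19.30 = 6.809 g
n(Au) = 6.809 / 196.97 = 0.03457 mol; n(e⁻) = 3 × 0.03457 = 0.1037 mol
Q = 0.1037 × 96500 / 0.929 = 10770 C
t = 10770 / 9.78 = 1101 s = 0.306 h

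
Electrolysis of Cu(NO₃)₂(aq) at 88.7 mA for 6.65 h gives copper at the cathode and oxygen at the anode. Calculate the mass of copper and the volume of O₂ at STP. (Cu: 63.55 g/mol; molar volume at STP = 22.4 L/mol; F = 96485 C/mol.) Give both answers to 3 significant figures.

Q = 0.0887 × 23940 = 2123 C; n(e⁻) = 2123 / 96485 = 0.02200 mol
Cathode: Cu²⁺ + 2e⁻ → Cu → n(Cu) = 0.02200/2 = 0.01100 mol → 0.699 g
Anode: 2H₂O → O₂ + 4H⁺ + 4e⁻ → n(O₂) = 0.02200/4 = 0.005500 mol → 0.123 L

0.699 g Cu; 0.123 L O₂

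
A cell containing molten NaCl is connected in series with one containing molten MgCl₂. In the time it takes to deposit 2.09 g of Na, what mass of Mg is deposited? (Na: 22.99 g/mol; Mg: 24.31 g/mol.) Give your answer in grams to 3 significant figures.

1.11 g

n(Na) = 2.09 / 22.99 = 0.09091 mol
Na⁺ + e⁻ → Na, so n(e⁻) = 0.09091 mol
Same current for the same time ⇒ same n(e⁻) = 0.09091 mol in both cells.
Mg²⁺ + 2e⁻ → Mg, so n(Mg) = 0.09091 / 2 = 0.04546 mol
m(Mg) = 0.04546 × 24.31 = 1.11 g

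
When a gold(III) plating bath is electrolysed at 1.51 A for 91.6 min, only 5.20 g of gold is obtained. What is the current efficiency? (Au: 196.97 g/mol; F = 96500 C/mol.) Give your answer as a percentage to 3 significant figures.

92.1%

Q = 1.51 × 5496 = 8299 C
n(e⁻) = 8299 / 96500 = 0.08600 mol
Au³⁺ + 3e⁻ → Au, so theoretical n(Au) = 0.02867 mol → 5.647 g
Efficiency = 5.20 / 5.647 = 0.9208 = 92.1%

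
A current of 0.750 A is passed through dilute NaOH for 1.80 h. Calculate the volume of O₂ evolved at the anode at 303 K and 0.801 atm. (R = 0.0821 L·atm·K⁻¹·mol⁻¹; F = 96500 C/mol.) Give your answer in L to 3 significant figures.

0.391 L

Charge passed = 0.750 × 6480 = 4860 C
n(e⁻) = Q/F = 4860/96500 = 0.05036 mol
2H₂O → O₂ + 4H⁺ + 4e⁻, so n(O₂) = 0.05036 / 4 = 0.01259 mol
V = nRT/P = 0.01259 × 0.0821 × 303 / 0.801 = 0.3910 L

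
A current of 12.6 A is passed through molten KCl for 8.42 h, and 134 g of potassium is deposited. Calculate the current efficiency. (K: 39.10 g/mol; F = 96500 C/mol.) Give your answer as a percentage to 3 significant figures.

86.6%

Q = 12.6 × 30312 = 3.819×10^5 C
n(e⁻) = 3.819×10^5 / 96500 = 3.958 mol
K⁺ + e⁻ → K, so theoretical n(K) = 3.958 mol → 154.8 g
Efficiency = 134 / 154.8 = 0.8656 = 86.6%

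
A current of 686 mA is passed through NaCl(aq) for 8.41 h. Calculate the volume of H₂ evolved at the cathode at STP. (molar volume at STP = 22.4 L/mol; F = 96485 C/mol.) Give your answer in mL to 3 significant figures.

Charge passed = 0.686 × 30276 = 20770 C
n(e⁻) = Q/F = 20770/96485 = 0.2153 mol
2H⁺ + 2e⁻ → H₂, so n(H₂) = 0.2153 / 2 = 0.1077 mol
V = 0.1077 × 22.4 = 2.412 L
= 2410 mL

2410 mL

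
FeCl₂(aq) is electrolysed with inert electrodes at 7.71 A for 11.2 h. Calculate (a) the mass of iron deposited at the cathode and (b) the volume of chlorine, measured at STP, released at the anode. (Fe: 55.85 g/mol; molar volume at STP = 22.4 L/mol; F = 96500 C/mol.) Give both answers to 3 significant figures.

Q = 7.71 × 40320 = 3.109×10^5 C; n(e⁻) = 3.109×10^5 / 96500 = 3.222 mol
Cathode: Fe²⁺ + 2e⁻ → Fe → n(Fe) = 3.222/2 = 1.611 mol → 90.0 g
Anode: 2Cl⁻ → Cl₂ + 2e⁻ → n(Cl₂) = 3.222/2 = 1.611 mol → 36.1 L

90.0 g Fe; 36.1 L Cl₂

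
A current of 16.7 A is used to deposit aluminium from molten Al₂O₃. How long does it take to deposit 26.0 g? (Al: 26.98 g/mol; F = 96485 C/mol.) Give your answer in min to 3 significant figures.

n(Al) = 26.0 / 26.98 = 0.9637 mol
Al³⁺ + 3e⁻ → Al, so n(e⁻) = 3 × 0.9637 = 2.891 mol
Q = 2.891 × 96485 = 2.789×10^5 C
t = Q / I = 2.789×10^5 / 16.7 = 16700 s = 278 min

278 min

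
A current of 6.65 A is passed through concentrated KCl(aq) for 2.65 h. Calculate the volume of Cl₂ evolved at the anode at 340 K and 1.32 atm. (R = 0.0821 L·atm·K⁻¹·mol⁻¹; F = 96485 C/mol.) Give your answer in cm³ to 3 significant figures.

6950 cm³

Charge passed = 6.65 × 9540 = 63440 C
n(e⁻) = Q/F = 63440/96485 = 0.6575 mol
2Cl⁻ → Cl₂ + 2e⁻, so n(Cl₂) = 0.6575 / 2 = 0.3288 mol
V = nRT/P = 0.3288 × 0.0821 × 340 / 1.32 = 6.953 L
= 6950 cm³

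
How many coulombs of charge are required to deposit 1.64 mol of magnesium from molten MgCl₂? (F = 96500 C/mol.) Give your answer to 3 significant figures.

3.17×10^5 C

Mg²⁺ + 2e⁻ → Mg, so n(e⁻) = 2 × 1.64 = 3.280 mol
Q = 3.280 × 96500 = 3.165×10^5 C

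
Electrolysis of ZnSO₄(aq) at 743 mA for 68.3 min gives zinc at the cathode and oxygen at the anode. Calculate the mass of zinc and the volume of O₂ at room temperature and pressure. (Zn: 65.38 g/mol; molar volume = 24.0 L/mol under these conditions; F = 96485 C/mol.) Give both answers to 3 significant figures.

1.03 g Zn; 0.189 L O₂

Q = 0.743 × 4098 = 3045 C; n(e⁻) = 3045 / 96485 = 0.03156 mol
Cathode: Zn²⁺ + 2e⁻ → Zn → n(Zn) = 0.03156/2 = 0.01578 mol → 1.03 g
Anode: 2H₂O → O₂ + 4H⁺ + 4e⁻ → n(O₂) = 0.03156/4 = 0.007890 mol → 0.189 L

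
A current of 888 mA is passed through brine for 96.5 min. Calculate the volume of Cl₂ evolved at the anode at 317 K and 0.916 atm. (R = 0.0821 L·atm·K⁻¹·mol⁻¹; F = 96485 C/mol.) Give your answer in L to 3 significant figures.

0.757 L

Q = It = 0.888 × 5790 = 5142 C
n(e⁻) = 5142 / 96485 = 0.05329 mol
2Cl⁻ → Cl₂ + 2e⁻, so n(Cl₂) = 0.05329 / 2 = 0.02665 mol
V = nRT/P = 0.02665 × 0.0821 × 317 / 0.916 = 0.7572 L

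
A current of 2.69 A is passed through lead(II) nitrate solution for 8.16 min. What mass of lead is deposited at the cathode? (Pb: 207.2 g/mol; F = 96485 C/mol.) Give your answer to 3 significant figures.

1.41 g

Charge passed = 2.69 × 489.6 = 1317 C
Moles of electrons = 1317 / 96485 = 0.01365 mol
Pb²⁺ + 2e⁻ → Pb, so n(Pb) = 0.01365 / 2 = 0.006825 mol
m = 0.006825 × 207.2 = 1.41 g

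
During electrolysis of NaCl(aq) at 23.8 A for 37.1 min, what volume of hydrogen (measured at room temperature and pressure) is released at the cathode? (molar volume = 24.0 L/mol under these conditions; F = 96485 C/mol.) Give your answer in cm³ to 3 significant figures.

6590 cm³

Q = It = 23.8 × 2226 = 52980 C
n(e⁻) = Q/F = 52980/96485 = 0.5491 mol
2H⁺ + 2e⁻ → H₂, so n(H₂) = 0.5491 / 2 = 0.2746 mol
V = 0.2746 × 24.0 = 6.590 L
= 6590 cm³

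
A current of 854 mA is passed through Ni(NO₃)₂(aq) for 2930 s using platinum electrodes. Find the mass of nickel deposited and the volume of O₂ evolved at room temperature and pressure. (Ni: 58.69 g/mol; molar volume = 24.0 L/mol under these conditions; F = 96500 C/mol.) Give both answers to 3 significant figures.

0.761 g Ni; 0.156 L O₂

Q = 0.854 × 2930 = 2502 C; n(e⁻) = 2502 / 96500 = 0.02593 mol
Cathode: Ni²⁺ + 2e⁻ → Ni → n(Ni) = 0.02593/2 = 0.01297 mol → 0.761 g
Anode: 2H₂O → O₂ + 4H⁺ + 4e⁻ → n(O₂) = 0.02593/4 = 0.006483 mol → 0.156 L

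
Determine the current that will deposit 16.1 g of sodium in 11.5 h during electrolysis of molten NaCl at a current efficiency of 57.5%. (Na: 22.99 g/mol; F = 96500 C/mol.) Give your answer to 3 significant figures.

n(Na) = 16.1 / 22.99 = 0.7003 mol
Na⁺ + e⁻ → Na, so n(e⁻) = 0.7003 mol
Q = 0.7003 × 96500 / 0.575 = 1.175×10^5 C
I = Q / t = 1.175×10^5 / 41400 s = 2.84 A

2.84 A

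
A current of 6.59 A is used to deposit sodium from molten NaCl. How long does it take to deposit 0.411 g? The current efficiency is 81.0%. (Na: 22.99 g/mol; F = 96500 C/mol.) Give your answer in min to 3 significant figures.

n(Na) = 0.411 / 22.99 = 0.01788 mol
Na⁺ + e⁻ → Na, so n(e⁻) = 0.01788 mol
Q = 0.01788 × 96500 / 0.810 = 2130 C
t = Q / I = 2130 / 6.59 = 323.2 s = 5.39 min

5.39 min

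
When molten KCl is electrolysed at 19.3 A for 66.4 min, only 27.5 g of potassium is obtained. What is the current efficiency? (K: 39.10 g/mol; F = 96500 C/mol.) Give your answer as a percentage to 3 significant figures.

88.3%

Q = 19.3 × 3984 = 76890 C
n(e⁻) = 76890 / 96500 = 0.7968 mol
K⁺ + e⁻ → K, so theoretical n(K) = 0.7968 mol → 31.15 g
Efficiency = 27.5 / 31.15 = 0.8828 = 88.3%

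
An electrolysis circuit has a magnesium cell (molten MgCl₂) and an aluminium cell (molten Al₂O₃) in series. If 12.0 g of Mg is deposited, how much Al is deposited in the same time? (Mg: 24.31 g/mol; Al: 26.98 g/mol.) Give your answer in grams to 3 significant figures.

n(Mg) = 12.0 / 24.31 = 0.4936 mol
Mg²⁺ + 2e⁻ → Mg, so n(e⁻) = 2 × 0.4936 = 0.9872 mol
Same current for the same time ⇒ same n(e⁻) = 0.9872 mol in both cells.
Al³⁺ + 3e⁻ → Al, so n(Al) = 0.9872 / 3 = 0.3291 mol
m(Al) = 0.3291 × 26.98 = 8.88 g

8.88 g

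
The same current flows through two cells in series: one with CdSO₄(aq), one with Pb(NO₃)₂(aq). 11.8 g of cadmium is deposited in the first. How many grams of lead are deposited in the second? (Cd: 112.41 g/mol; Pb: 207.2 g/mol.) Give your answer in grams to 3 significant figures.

n(Cd) = 11.8 / 112.41 = 0.1050 mol
Cd²⁺ + 2e⁻ → Cd, so n(e⁻) = 2 × 0.1050 = 0.2100 mol
In series, the same 0.2100 mol of electrons flows through the second cell.
Pb²⁺ + 2e⁻ → Pb, so n(Pb) = 0.2100 / 2 = 0.1050 mol
m(Pb) = 0.1050 × 207.2 = 21.8 g

21.8 g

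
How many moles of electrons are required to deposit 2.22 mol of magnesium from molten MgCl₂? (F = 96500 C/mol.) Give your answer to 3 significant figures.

Mg²⁺ + 2e⁻ → Mg, so n(e⁻) = 2 × 2.22 = 4.440 mol

4.44 mol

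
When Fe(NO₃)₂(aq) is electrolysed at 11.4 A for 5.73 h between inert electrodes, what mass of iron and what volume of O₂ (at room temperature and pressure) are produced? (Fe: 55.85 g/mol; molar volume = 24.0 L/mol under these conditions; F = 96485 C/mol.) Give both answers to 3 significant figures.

Q = 11.4 × 20628 = 2.352×10^5 C; n(e⁻) = 2.352×10^5 / 96485 = 2.438 mol
Cathode: Fe²⁺ + 2e⁻ → Fe → n(Fe) = 2.438/2 = 1.219 mol → 68.1 g
Anode: 2H₂O → O₂ + 4H⁺ + 4e⁻ → n(O₂) = 2.438/4 = 0.6095 mol → 14.6 L

68.1 g Fe; 14.6 L O₂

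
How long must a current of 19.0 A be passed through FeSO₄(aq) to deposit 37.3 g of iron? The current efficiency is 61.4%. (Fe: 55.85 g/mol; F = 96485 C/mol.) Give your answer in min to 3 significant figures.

n(Fe) = 37.3 / 55.85 = 0.6679 mol
Fe²⁺ + 2e⁻ → Fe, so n(e⁻) = 2 × 0.6679 = 1.336 mol
Q = 1.336 × 96485 / 0.614 = 2.099×10^5 C
t = Q / I = 2.099×10^5 / 19.0 = 11050 s = 184 min

184 min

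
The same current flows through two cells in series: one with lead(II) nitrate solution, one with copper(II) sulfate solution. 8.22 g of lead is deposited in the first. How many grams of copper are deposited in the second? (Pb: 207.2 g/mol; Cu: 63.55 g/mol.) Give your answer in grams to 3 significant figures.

n(Pb) = 8.22 / 207.2 = 0.03967 mol
Pb²⁺ + 2e⁻ → Pb, so n(e⁻) = 2 × 0.03967 = 0.07934 mol
The cells are in series, so the same charge (and hence the same n(e⁻) = 0.07934 mol) passes through both.
Cu²⁺ + 2e⁻ → Cu, so n(Cu) = 0.07934 / 2 = 0.03967 mol
m(Cu) = 0.03967 × 63.55 = 2.52 g

2.52 g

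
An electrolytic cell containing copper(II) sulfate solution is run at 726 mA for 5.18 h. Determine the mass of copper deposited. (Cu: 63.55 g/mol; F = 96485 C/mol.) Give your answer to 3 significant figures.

Q = It = 0.726 × 18648 = 13540 C
n(e⁻) = 13540 / 96485 = 0.1403 mol
Cu²⁺ + 2e⁻ → Cu, so n(Cu) = 0.1403 / 2 = 0.07015 mol
m = 0.07015 × 63.55 = 4.46 g

4.46 g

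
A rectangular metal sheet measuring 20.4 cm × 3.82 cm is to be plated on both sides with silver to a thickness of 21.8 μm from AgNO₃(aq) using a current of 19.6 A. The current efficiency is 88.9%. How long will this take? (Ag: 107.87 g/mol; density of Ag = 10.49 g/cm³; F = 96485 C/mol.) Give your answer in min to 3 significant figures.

Plated area = 2 × 20.4 × 3.82 = 155.9 cm²
Volume = 155.9 × 21.8×10⁻⁴ cm = 0.3399 cm³
m(Ag) = 0.3399 × 10.49 = 3.566 g
n(Ag) = 3.566 / 107.87 = 0.03306 mol; n(e⁻) = 0.03306 mol
Q = 0.03306 × 96485 / 0.889 = 3588 C
t = 3588 / 19.6 = 183.1 s = 3.05 min

3.05 min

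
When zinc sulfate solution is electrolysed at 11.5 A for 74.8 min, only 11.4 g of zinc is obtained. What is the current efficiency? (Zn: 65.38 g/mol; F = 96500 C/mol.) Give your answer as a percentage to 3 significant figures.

Q = 11.5 × 4488 = 51610 C
n(e⁻) = 51610 / 96500 = 0.5348 mol
Zn²⁺ + 2e⁻ → Zn, so theoretical n(Zn) = 0.2674 mol → 17.48 g
Efficiency = 11.4 / 17.48 = 0.6522 = 65.2%

65.2%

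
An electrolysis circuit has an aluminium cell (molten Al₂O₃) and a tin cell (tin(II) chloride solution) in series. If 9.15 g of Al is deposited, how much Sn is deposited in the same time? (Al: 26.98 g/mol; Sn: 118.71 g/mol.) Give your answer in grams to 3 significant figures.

60.4 g

n(Al) = 9.15 / 26.98 = 0.3391 mol
Al³⁺ + 3e⁻ → Al, so n(e⁻) = 3 × 0.3391 = 1.017 mol
Since the cells are in series, n(e⁻) in the Sn cell is also 1.017 mol.
Sn²⁺ + 2e⁻ → Sn, so n(Sn) = 1.017 / 2 = 0.5085 mol
m(Sn) = 0.5085 × 118.71 = 60.4 g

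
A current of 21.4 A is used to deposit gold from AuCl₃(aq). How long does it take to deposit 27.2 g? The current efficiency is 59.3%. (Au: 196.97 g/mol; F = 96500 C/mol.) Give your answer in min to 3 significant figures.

52.5 min

n(Au) = 27.2 / 196.97 = 0.1381 mol
Au³⁺ + 3e⁻ → Au, so n(e⁻) = 3 × 0.1381 = 0.4143 mol
Q = 0.4143 × 96500 / 0.593 = 67420 C
t = Q / I = 67420 / 21.4 = 3150 s = 52.5 min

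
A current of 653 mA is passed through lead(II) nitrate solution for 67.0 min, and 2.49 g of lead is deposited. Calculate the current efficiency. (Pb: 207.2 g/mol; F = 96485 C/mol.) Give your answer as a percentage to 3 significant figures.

Q = 0.653 × 4020 = 2625 C
n(e⁻) = 2625 / 96485 = 0.02721 mol
Pb²⁺ + 2e⁻ → Pb, so theoretical n(Pb) = 0.01361 mol → 2.820 g
Efficiency = 2.49 / 2.820 = 0.8830 = 88.3%

88.3%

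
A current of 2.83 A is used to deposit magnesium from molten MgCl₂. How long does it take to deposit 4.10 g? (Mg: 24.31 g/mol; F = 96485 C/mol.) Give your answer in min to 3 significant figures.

192 min

n(Mg) = 4.10 / 24.31 = 0.1687 mol
Mg²⁺ + 2e⁻ → Mg, so n(e⁻) = 2 × 0.1687 = 0.3374 mol
Q = 0.3374 × 96485 = 32550 C
t = Q / I = 32550 / 2.83 = 11500 s = 192 min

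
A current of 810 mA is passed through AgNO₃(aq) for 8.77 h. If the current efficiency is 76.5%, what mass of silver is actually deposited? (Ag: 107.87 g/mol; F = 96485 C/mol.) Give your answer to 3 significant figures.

21.9 g

Q = 0.810 × 31572 = 25570 C
n(e⁻) = 25570 / 96485 = 0.2650 mol
Ag⁺ + e⁻ → Ag, so theoretical m(Ag) = 0.2650 × 107.87 = 28.59 g
Actual mass = 76.5% × 28.59 = 21.9 g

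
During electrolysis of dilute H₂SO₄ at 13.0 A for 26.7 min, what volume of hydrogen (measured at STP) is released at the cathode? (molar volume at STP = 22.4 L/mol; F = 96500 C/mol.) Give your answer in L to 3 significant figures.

Charge passed = 13.0 × 1602 = 20830 C
Moles of electrons = 20830 / 96500 = 0.2159 mol
2H⁺ + 2e⁻ → H₂, so n(H₂) = 0.2159 / 2 = 0.1080 mol
V = 0.1080 × 22.4 = 2.419 L

2.42 L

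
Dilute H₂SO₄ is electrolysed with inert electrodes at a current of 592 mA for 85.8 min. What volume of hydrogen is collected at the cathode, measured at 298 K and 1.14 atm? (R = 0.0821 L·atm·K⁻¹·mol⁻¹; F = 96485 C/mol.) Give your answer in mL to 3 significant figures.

Q = 0.592 A × 5148 s = 3048 C
n(e⁻) = 3048 / 96485 = 0.03159 mol
2H⁺ + 2e⁻ → H₂, so n(H₂) = 0.03159 / 2 = 0.01580 mol
V = nRT/P = 0.01580 × 0.0821 × 298 / 1.14 = 0.3391 L
= 339 mL

339 mL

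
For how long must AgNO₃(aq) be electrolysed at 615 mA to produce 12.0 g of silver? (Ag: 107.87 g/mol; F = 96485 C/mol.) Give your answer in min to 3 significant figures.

291 min

n(Ag) = 12.0 / 107.87 = 0.1112 mol
Ag⁺ + e⁻ → Ag, so n(e⁻) = 0.1112 mol
Q = 0.1112 × 96485 = 10730 C
t = Q / I = 10730 / 0.615 = 17450 s = 291 min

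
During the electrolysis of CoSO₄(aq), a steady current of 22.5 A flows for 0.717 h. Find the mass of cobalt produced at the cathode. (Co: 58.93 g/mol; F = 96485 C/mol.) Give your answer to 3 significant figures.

17.7 g

Q = 22.5 A × 2581.2 s = 58080 C
n(e⁻) = 58080 / 96485 = 0.6020 mol
Co²⁺ + 2e⁻ → Co, so n(Co) = 0.6020 / 2 = 0.3010 mol
m = 0.3010 × 58.93 = 17.7 g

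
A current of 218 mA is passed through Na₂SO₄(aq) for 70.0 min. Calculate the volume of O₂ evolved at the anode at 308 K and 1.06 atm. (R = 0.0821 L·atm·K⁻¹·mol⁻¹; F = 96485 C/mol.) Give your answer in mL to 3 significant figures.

56.6 mL

Charge passed = 0.218 × 4200 = 915.6 C
n(e⁻) = Q/F = 915.6/96485 = 0.009490 mol
2H₂O → O₂ + 4H⁺ + 4e⁻, so n(O₂) = 0.009490 / 4 = 0.002373 mol
V = nRT/P = 0.002373 × 0.0821 × 308 / 1.06 = 0.05661 L
= 56.6 mL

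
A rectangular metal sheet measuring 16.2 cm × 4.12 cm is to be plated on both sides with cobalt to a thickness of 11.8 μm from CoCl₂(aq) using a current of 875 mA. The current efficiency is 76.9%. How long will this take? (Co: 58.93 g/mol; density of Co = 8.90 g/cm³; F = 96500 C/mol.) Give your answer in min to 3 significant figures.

Plated area = 2 × 16.2 × 4.12 = 133.5 cm²
Volume = 133.5 × 11.8×10⁻⁴ cm = 0.1575 cm³
m(Co) = 0.1575 × 8.90 = 1.402 g
n(Co) = 1.402 / 58.93 = 0.02379 mol; n(e⁻) = 2 × 0.02379 = 0.04758 mol
Q = 0.04758 × 96500 / 0.769 = 5971 C
t = 5971 / 0.875 = 6824 s = 114 min

114 min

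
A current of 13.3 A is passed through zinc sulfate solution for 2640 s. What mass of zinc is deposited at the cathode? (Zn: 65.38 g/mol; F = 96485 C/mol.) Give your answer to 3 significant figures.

Q = It = 13.3 × 2640 = 35110 C
Moles of electrons = 35110 / 96485 = 0.3639 mol
Zn²⁺ + 2e⁻ → Zn, so n(Zn) = 0.3639 / 2 = 0.1820 mol
m = 0.1820 × 65.38 = 11.9 g

11.9 g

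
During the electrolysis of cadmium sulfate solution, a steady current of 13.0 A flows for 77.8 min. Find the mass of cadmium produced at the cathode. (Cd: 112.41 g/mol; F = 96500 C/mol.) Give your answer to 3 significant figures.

Charge passed = 13.0 × 4668 = 60680 C
n(e⁻) = 60680 / 96500 = 0.6288 mol
Cd²⁺ + 2e⁻ → Cd, so n(Cd) = 0.6288 / 2 = 0.3144 mol
m = 0.3144 × 112.41 = 35.3 g

35.3 g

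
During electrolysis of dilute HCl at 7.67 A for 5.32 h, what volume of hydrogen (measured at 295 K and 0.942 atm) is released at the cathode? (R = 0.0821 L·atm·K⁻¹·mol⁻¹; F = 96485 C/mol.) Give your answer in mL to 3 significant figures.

19600 mL

Q = It = 7.67 × 19152 = 1.469×10^5 C
n(e⁻) = Q/F = 1.469×10^5/96485 = 1.523 mol
2H⁺ + 2e⁻ → H₂, so n(H₂) = 1.523 / 2 = 0.7615 mol
V = nRT/P = 0.7615 × 0.0821 × 295 / 0.942 = 19.58 L
= 19600 mL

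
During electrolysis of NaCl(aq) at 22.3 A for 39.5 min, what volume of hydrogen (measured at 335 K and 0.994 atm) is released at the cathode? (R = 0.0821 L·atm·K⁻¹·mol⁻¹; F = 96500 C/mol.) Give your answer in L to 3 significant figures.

7.58 L

Q = 22.3 A × 2370 s = 52850 C
n(e⁻) = 52850 / 96500 = 0.5477 mol
2H⁺ + 2e⁻ → H₂, so n(H₂) = 0.5477 / 2 = 0.2739 mol
V = nRT/P = 0.2739 × 0.0821 × 335 / 0.994 = 7.579 L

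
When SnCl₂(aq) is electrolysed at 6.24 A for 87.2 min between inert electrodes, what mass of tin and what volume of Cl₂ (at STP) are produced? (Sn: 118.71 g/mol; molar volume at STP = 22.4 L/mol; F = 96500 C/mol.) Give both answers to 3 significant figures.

Q = 6.24 × 5232 = 32650 C; n(e⁻) = 32650 / 96500 = 0.3383 mol
Cathode: Sn²⁺ + 2e⁻ → Sn → n(Sn) = 0.3383/2 = 0.1692 mol → 20.1 g
Anode: 2Cl⁻ → Cl₂ + 2e⁻ → n(Cl₂) = 0.3383/2 = 0.1692 mol → 3.79 L

20.1 g Sn; 3.79 L Cl₂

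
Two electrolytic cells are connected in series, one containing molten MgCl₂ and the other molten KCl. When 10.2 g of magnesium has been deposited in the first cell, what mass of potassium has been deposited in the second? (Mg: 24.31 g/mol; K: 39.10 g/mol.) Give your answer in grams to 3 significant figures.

n(Mg) = 10.2 / 24.31 = 0.4196 mol
Mg²⁺ + 2e⁻ → Mg, so n(e⁻) = 2 × 0.4196 = 0.8392 mol
In series, the same 0.8392 mol of electrons flows through the second cell.
K⁺ + e⁻ → K, so n(K) = 0.8392 mol
m(K) = 0.8392 × 39.10 = 32.8 g

32.8 g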